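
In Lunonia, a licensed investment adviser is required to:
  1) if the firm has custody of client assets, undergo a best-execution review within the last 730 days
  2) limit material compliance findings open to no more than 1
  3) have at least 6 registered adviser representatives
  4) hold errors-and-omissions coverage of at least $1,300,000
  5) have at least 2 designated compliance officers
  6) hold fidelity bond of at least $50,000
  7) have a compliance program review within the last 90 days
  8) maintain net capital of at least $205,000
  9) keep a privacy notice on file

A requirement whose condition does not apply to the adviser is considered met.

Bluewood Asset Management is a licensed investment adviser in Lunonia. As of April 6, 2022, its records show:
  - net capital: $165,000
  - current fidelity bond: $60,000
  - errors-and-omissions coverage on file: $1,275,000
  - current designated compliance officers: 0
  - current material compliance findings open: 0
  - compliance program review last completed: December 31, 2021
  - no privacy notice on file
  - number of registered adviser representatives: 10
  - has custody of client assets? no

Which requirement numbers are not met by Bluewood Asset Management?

1. condition 'has custody of client assets' does not hold → requirement n/a → met
2. material compliance findings open 0 ≤ 1 → met
3. registered adviser representatives 10 ≥ 6 → met
4. errors-and-omissions coverage $1,275,000 < $1,300,000 → not met
5. designated compliance officers 0 < 2 → not met
6. fidelity bond $60,000 ≥ $50,000 → met
7. compliance program review 96 days ago vs limit 90 → not met
8. net capital $165,000 < $205,000 → not met
9. privacy notice absent → not met
Not met: 4, 5, 7, 8, 9

4, 5, 7, 8, 9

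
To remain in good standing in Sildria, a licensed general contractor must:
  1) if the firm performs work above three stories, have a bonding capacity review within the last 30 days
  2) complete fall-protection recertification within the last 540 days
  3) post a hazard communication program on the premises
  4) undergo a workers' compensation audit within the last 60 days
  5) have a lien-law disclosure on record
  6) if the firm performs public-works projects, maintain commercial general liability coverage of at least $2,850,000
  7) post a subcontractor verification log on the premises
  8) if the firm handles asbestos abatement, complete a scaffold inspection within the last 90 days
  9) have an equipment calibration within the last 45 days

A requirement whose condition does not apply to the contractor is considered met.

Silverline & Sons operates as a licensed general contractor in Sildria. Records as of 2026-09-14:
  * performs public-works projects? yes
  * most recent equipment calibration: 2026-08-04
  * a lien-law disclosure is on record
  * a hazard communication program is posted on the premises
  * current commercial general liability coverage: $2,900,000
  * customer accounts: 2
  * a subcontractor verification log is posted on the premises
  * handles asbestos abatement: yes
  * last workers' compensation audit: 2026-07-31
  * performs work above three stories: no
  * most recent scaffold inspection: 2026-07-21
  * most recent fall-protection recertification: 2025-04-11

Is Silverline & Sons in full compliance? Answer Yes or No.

1. condition 'performs work above three stories' does not hold → requirement n/a → met
2. fall-protection recertification 521 days ago vs limit 540 → met
3. hazard communication program present → met
4. workers' compensation audit 45 days ago vs limit 60 → met
5. lien-law disclosure present → met
6. condition 'performs public-works projects' holds; commercial general liability coverage $2,900,000 ≥ $2,850,000 → met
7. subcontractor verification log present → met
8. condition 'handles asbestos abatement' holds; scaffold inspection 55 days ago vs limit 90 → met
9. equipment calibration 41 days ago vs limit 45 → met
All met.

Yes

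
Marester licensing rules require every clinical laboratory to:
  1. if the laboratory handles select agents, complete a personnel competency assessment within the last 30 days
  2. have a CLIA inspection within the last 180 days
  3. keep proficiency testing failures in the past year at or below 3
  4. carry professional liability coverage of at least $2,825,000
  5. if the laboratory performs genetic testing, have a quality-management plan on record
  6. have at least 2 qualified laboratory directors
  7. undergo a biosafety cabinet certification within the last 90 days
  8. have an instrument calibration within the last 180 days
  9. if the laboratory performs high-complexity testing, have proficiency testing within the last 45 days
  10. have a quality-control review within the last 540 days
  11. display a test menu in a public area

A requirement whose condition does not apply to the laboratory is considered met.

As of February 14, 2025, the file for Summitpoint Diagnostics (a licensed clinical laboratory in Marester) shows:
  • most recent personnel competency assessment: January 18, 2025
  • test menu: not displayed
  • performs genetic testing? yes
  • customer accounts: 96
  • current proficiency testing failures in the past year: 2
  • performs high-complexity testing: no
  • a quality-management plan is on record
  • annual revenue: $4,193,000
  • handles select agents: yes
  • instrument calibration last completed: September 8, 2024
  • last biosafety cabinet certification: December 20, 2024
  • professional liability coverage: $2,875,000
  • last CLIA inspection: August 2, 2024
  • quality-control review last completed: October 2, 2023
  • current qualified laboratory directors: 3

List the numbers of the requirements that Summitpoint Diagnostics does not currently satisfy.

1. condition 'handles select agents' holds; personnel competency assessment 27 days ago vs limit 30 → met
2. CLIA inspection 196 days ago vs limit 180 → not met
3. proficiency testing failures in the past year 2 ≤ 3 → met
4. professional liability coverage $2,875,000 ≥ $2,825,000 → met
5. condition 'performs genetic testing' holds; quality-management plan present → met
6. qualified laboratory directors 3 ≥ 2 → met
7. biosafety cabinet certification 56 days ago vs limit 90 → met
8. instrument calibration 159 days ago vs limit 180 → met
9. condition 'performs high-complexity testing' does not hold → requirement n/a → met
10. quality-control review 501 days ago vs limit 540 → met
11. test menu absent → not met
Not met: 2, 11

2, 11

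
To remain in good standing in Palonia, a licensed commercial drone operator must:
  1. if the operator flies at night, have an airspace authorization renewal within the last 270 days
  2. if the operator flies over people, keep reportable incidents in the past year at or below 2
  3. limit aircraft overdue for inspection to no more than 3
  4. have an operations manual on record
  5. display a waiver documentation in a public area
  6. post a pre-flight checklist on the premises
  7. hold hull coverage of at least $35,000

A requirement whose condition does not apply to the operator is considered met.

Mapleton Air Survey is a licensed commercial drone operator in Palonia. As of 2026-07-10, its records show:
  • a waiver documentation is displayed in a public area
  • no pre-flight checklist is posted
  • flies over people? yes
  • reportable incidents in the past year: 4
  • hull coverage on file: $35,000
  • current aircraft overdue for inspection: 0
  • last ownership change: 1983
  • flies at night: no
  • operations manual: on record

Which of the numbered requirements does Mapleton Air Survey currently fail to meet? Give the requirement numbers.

2, 6

1. condition 'flies at night' does not hold → requirement n/a → met
2. condition 'flies over people' holds; reportable incidents in the past year 4 > 2 → not met
3. aircraft overdue for inspection 0 ≤ 3 → met
4. operations manual present → met
5. waiver documentation present → met
6. pre-flight checklist absent → not met
7. hull coverage $35,000 ≥ $35,000 → met
Not met: 2, 6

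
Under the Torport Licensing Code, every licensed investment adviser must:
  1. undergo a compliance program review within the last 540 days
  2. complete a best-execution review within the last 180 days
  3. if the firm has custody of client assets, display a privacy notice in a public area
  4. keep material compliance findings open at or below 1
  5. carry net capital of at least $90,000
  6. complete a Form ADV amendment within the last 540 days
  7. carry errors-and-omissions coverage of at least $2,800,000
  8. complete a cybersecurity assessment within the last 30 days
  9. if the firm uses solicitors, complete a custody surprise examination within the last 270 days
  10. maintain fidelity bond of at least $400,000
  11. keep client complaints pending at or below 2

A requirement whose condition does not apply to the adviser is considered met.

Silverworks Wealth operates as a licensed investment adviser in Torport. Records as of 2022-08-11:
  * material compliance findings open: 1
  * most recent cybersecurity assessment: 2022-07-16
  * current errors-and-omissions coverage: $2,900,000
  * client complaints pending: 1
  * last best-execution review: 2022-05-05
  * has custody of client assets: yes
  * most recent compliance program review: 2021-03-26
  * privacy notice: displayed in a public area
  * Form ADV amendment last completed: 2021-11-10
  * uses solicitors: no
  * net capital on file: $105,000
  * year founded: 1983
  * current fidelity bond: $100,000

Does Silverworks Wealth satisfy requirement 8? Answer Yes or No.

8. cybersecurity assessment 26 days ago vs limit 30 → met

Yes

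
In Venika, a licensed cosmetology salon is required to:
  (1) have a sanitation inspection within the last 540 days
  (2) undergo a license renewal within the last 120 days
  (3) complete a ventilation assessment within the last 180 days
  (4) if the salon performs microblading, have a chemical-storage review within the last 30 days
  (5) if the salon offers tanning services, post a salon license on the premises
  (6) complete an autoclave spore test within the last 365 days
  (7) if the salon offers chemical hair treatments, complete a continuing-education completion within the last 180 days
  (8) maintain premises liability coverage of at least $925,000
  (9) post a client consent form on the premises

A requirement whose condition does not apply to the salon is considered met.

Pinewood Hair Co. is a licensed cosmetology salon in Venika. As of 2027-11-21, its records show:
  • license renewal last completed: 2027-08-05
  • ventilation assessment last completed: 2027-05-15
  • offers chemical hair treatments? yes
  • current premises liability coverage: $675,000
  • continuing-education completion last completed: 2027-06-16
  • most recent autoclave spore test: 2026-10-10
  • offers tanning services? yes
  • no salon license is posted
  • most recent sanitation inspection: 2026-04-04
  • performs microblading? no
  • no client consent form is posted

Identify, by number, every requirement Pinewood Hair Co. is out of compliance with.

1. sanitation inspection 596 days ago vs limit 540 → not met
2. license renewal 108 days ago vs limit 120 → met
3. ventilation assessment 190 days ago vs limit 180 → not met
4. condition 'performs microblading' does not hold → requirement n/a → met
5. condition 'offers tanning services' holds; salon license absent → not met
6. autoclave spore test 407 days ago vs limit 365 → not met
7. condition 'offers chemical hair treatments' holds; continuing-education completion 158 days ago vs limit 180 → met
8. premises liability coverage $675,000 < $925,000 → not met
9. client consent form absent → not met
Not met: 1, 3, 5, 6, 8, 9

1, 3, 5, 6, 8, 9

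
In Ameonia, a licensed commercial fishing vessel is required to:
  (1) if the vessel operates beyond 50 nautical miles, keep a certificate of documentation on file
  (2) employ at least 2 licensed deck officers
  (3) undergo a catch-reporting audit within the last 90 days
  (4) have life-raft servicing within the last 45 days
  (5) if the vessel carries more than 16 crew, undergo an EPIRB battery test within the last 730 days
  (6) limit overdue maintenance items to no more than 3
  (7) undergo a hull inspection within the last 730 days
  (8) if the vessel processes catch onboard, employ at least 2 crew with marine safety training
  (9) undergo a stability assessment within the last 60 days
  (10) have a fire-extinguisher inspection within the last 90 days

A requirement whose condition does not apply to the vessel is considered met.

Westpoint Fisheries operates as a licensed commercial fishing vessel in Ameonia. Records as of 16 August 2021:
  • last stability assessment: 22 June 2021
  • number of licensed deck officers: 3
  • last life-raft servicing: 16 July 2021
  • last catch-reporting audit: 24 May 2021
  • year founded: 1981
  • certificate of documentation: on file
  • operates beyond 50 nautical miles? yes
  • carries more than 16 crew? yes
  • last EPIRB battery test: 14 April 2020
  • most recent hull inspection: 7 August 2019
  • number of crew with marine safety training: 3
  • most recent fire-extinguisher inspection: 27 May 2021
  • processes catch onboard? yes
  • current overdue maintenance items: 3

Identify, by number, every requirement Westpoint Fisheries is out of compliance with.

7

1. condition 'operates beyond 50 nautical miles' holds; certificate of documentation present → met
2. licensed deck officers 3 ≥ 2 → met
3. catch-reporting audit 84 days ago vs limit 90 → met
4. life-raft servicing 31 days ago vs limit 45 → met
5. condition 'carries more than 16 crew' holds; EPIRB battery test 489 days ago vs limit 730 → met
6. overdue maintenance items 3 ≤ 3 → met
7. hull inspection 740 days ago vs limit 730 → not met
8. condition 'processes catch onboard' holds; crew with marine safety training 3 ≥ 2 → met
9. stability assessment 55 days ago vs limit 60 → met
10. fire-extinguisher inspection 81 days ago vs limit 90 → met
Not met: 7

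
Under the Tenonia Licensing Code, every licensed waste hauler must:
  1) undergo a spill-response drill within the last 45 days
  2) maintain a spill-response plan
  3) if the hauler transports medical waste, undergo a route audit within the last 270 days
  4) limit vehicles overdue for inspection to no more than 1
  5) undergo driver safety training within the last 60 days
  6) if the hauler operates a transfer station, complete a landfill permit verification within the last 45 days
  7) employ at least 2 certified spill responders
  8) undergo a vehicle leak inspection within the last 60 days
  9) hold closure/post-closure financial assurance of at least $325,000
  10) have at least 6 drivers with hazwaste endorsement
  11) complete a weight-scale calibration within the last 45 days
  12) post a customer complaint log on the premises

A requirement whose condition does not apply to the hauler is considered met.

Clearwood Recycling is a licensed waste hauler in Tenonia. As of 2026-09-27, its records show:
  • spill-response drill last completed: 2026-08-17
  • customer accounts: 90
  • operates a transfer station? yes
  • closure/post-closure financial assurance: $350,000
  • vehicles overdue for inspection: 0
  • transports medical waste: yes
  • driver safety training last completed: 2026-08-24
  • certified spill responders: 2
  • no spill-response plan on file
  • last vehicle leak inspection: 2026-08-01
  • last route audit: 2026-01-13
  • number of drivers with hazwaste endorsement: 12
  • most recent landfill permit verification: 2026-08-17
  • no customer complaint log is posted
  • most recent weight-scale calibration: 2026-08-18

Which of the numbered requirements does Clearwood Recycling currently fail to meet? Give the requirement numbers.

1. spill-response drill 41 days ago vs limit 45 → met
2. spill-response plan absent → not met
3. condition 'transports medical waste' holds; route audit 257 days ago vs limit 270 → met
4. vehicles overdue for inspection 0 ≤ 1 → met
5. driver safety training 34 days ago vs limit 60 → met
6. condition 'operates a transfer station' holds; landfill permit verification 41 days ago vs limit 45 → met
7. certified spill responders 2 ≥ 2 → met
8. vehicle leak inspection 57 days ago vs limit 60 → met
9. closure/post-closure financial assurance $350,000 ≥ $325,000 → met
10. drivers with hazwaste endorsement 12 ≥ 6 → met
11. weight-scale calibration 40 days ago vs limit 45 → met
12. customer complaint log absent → not met
Not met: 2, 12

2, 12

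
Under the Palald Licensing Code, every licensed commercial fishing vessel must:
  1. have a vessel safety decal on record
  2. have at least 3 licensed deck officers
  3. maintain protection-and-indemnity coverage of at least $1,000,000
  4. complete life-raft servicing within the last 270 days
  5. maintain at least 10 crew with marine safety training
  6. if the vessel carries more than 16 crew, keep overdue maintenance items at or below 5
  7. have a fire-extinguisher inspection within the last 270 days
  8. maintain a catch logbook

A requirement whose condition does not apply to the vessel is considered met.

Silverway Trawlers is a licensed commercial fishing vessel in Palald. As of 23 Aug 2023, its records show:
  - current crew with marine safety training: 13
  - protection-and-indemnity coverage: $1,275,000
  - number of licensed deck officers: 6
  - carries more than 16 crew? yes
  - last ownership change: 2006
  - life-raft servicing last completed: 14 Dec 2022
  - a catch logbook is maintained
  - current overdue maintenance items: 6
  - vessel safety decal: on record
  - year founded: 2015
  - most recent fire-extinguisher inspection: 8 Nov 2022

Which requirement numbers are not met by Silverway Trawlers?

6, 7

1. vessel safety decal present → met
2. licensed deck officers 6 ≥ 3 → met
3. protection-and-indemnity coverage $1,275,000 ≥ $1,000,000 → met
4. life-raft servicing 252 days ago vs limit 270 → met
5. crew with marine safety training 13 ≥ 10 → met
6. condition 'carries more than 16 crew' holds; overdue maintenance items 6 > 5 → not met
7. fire-extinguisher inspection 288 days ago vs limit 270 → not met
8. catch logbook present → met
Not met: 6, 7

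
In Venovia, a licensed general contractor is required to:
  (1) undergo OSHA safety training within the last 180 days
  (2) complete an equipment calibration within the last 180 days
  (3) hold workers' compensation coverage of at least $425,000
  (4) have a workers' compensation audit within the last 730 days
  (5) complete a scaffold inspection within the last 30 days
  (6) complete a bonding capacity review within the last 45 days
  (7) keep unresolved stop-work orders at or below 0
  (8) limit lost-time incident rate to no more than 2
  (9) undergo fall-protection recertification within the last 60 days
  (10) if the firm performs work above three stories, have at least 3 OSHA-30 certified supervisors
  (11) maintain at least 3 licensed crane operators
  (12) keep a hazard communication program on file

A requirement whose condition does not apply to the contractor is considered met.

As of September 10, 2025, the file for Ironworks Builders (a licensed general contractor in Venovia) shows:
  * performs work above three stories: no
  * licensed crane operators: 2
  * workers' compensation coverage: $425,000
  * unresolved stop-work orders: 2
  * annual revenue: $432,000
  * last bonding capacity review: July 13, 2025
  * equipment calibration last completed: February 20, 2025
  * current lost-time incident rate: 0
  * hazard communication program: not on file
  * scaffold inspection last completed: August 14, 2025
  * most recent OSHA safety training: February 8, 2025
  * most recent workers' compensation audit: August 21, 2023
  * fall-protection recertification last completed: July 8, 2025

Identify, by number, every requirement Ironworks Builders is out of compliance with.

1, 2, 4, 6, 7, 9, 11, 12

1. OSHA safety training 214 days ago vs limit 180 → not met
2. equipment calibration 202 days ago vs limit 180 → not met
3. workers' compensation coverage $425,000 ≥ $425,000 → met
4. workers' compensation audit 751 days ago vs limit 730 → not met
5. scaffold inspection 27 days ago vs limit 30 → met
6. bonding capacity review 59 days ago vs limit 45 → not met
7. unresolved stop-work orders 2 > 0 → not met
8. lost-time incident rate 0 ≤ 2 → met
9. fall-protection recertification 64 days ago vs limit 60 → not met
10. condition 'performs work above three stories' does not hold → requirement n/a → met
11. licensed crane operators 2 < 3 → not met
12. hazard communication program absent → not met
Not met: 1, 2, 4, 6, 7, 9, 11, 12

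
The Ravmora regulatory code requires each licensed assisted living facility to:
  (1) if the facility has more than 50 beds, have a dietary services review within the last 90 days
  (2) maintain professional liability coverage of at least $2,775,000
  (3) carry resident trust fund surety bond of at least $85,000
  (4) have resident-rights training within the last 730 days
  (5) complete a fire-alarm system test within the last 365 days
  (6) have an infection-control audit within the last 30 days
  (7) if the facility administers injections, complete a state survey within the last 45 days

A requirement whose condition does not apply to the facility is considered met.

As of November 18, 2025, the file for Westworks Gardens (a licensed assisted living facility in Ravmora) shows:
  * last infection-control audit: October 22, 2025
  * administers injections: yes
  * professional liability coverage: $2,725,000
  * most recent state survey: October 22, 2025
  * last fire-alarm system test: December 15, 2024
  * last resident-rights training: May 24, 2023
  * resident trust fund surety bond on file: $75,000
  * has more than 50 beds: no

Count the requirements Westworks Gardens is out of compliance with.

1. condition 'has more than 50 beds' does not hold → requirement n/a → met
2. professional liability coverage $2,725,000 < $2,775,000 → not met
3. resident trust fund surety bond $75,000 < $85,000 → not met
4. resident-rights training 909 days ago vs limit 730 → not met
5. fire-alarm system test 338 days ago vs limit 365 → met
6. infection-control audit 27 days ago vs limit 30 → met
7. condition 'administers injections' holds; state survey 27 days ago vs limit 45 → met
Not met: 3 of 7

3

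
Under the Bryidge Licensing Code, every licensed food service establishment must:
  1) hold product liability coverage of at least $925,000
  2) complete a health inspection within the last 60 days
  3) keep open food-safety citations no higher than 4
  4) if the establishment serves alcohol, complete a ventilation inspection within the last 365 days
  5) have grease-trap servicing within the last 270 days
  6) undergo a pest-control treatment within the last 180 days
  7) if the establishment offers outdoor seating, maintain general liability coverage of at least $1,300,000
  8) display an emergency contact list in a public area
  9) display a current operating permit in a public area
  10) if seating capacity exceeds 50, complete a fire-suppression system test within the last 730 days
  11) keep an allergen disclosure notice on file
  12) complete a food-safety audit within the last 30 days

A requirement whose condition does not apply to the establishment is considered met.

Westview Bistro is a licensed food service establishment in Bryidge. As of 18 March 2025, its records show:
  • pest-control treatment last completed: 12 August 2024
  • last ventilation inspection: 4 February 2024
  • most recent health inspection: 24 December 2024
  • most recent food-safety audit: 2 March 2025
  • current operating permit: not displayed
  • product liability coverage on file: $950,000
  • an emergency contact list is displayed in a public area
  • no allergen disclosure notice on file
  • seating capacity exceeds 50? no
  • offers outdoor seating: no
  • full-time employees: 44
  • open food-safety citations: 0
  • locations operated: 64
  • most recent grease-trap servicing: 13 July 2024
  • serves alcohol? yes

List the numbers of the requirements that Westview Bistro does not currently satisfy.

1. product liability coverage $950,000 ≥ $925,000 → met
2. health inspection 84 days ago vs limit 60 → not met
3. open food-safety citations 0 ≤ 4 → met
4. condition 'serves alcohol' holds; ventilation inspection 408 days ago vs limit 365 → not met
5. grease-trap servicing 248 days ago vs limit 270 → met
6. pest-control treatment 218 days ago vs limit 180 → not met
7. condition 'offers outdoor seating' does not hold → requirement n/a → met
8. emergency contact list present → met
9. current operating permit absent → not met
10. condition 'seating capacity exceeds 50' does not hold → requirement n/a → met
11. allergen disclosure notice absent → not met
12. food-safety audit 16 days ago vs limit 30 → met
Not met: 2, 4, 6, 9, 11

2, 4, 6, 9, 11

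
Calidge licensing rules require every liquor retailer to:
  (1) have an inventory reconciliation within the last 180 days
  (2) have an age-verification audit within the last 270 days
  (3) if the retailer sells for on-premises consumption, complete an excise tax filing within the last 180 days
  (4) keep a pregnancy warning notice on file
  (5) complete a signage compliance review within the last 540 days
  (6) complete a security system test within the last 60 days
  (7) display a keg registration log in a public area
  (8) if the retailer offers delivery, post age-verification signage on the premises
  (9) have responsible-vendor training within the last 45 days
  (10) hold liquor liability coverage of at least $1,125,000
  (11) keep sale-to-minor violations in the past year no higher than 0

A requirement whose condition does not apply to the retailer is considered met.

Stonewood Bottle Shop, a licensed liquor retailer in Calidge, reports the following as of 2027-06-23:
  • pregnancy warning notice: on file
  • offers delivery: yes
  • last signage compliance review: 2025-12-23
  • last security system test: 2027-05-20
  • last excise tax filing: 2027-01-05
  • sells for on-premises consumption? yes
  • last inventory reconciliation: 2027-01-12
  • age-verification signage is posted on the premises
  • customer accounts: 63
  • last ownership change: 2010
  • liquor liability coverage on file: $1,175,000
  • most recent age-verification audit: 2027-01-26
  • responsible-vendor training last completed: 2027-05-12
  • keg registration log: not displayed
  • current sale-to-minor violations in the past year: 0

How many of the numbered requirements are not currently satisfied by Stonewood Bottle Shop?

1. inventory reconciliation 162 days ago vs limit 180 → met
2. age-verification audit 148 days ago vs limit 270 → met
3. condition 'sells for on-premises consumption' holds; excise tax filing 169 days ago vs limit 180 → met
4. pregnancy warning notice present → met
5. signage compliance review 547 days ago vs limit 540 → not met
6. security system test 34 days ago vs limit 60 → met
7. keg registration log absent → not met
8. condition 'offers delivery' holds; age-verification signage present → met
9. responsible-vendor training 42 days ago vs limit 45 → met
10. liquor liability coverage $1,175,000 ≥ $1,125,000 → met
11. sale-to-minor violations in the past year 0 ≤ 0 → met
Not met: 2 of 11

2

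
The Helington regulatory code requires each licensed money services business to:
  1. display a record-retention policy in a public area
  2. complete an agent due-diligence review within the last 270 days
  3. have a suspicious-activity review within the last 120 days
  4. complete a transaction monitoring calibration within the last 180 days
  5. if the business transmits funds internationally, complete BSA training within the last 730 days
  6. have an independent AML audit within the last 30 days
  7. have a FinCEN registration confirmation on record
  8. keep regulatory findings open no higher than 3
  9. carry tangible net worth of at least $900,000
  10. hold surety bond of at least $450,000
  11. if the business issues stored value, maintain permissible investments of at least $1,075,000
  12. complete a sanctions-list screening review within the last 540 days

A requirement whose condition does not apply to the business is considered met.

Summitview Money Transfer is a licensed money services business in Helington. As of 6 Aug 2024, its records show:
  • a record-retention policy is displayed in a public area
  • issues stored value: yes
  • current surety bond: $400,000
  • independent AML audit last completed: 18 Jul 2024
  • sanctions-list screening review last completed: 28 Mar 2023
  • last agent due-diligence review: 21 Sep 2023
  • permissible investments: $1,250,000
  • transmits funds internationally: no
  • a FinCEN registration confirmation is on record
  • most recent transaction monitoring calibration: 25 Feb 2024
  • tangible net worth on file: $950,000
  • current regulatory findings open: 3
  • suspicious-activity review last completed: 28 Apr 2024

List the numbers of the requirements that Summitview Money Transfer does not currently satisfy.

2, 10

1. record-retention policy present → met
2. agent due-diligence review 320 days ago vs limit 270 → not met
3. suspicious-activity review 100 days ago vs limit 120 → met
4. transaction monitoring calibration 163 days ago vs limit 180 → met
5. condition 'transmits funds internationally' does not hold → requirement n/a → met
6. independent AML audit 19 days ago vs limit 30 → met
7. FinCEN registration confirmation present → met
8. regulatory findings open 3 ≤ 3 → met
9. tangible net worth $950,000 ≥ $900,000 → met
10. surety bond $400,000 < $450,000 → not met
11. condition 'issues stored value' holds; permissible investments $1,250,000 ≥ $1,075,000 → met
12. sanctions-list screening review 497 days ago vs limit 540 → met
Not met: 2, 10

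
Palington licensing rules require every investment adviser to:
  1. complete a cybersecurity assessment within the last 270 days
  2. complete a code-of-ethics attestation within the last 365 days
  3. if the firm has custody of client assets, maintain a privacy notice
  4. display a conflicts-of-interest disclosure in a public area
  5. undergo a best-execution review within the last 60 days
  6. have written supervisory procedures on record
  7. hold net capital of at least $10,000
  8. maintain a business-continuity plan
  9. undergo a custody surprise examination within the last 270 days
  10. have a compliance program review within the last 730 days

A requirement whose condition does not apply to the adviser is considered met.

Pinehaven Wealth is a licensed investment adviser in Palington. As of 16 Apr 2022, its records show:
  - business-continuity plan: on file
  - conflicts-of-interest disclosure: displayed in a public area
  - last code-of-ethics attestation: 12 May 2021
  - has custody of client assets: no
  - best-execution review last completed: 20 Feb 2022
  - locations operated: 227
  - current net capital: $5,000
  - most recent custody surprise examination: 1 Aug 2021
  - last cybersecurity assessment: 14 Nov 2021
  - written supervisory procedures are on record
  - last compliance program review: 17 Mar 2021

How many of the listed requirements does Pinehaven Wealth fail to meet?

1. cybersecurity assessment 153 days ago vs limit 270 → met
2. code-of-ethics attestation 339 days ago vs limit 365 → met
3. condition 'has custody of client assets' does not hold → requirement n/a → met
4. conflicts-of-interest disclosure present → met
5. best-execution review 55 days ago vs limit 60 → met
6. written supervisory procedures present → met
7. net capital $5,000 < $10,000 → not met
8. business-continuity plan present → met
9. custody surprise examination 258 days ago vs limit 270 → met
10. compliance program review 395 days ago vs limit 730 → met
Not met: 1 of 10

1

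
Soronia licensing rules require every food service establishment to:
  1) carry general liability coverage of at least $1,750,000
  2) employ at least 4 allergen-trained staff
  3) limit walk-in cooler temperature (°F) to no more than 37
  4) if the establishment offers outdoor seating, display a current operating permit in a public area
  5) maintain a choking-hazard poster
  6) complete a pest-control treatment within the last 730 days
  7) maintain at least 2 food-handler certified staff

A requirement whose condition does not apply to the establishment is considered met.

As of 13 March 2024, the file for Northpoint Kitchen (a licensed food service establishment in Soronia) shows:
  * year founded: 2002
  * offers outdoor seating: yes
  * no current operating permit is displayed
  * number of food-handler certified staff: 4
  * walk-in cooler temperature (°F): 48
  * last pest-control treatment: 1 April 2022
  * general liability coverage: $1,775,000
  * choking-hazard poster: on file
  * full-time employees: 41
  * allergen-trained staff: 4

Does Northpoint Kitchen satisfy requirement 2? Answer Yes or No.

2. allergen-trained staff 4 ≥ 4 → met

Yes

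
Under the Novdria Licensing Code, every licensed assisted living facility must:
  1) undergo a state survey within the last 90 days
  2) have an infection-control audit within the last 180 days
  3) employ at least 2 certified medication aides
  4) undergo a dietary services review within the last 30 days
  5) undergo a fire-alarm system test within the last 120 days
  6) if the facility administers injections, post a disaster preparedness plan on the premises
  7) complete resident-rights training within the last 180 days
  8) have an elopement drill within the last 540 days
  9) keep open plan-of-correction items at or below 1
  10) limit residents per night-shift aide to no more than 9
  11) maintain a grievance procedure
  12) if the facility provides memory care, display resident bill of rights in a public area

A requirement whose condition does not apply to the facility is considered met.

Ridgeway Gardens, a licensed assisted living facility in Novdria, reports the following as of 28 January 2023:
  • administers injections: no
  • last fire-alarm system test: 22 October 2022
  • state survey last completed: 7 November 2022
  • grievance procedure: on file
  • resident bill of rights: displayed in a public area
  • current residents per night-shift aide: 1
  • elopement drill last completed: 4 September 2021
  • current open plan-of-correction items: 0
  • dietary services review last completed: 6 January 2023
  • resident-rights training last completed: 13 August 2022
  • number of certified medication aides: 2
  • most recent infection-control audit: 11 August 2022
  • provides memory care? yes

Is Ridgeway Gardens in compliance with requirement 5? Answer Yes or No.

5. fire-alarm system test 98 days ago vs limit 120 → met

Yes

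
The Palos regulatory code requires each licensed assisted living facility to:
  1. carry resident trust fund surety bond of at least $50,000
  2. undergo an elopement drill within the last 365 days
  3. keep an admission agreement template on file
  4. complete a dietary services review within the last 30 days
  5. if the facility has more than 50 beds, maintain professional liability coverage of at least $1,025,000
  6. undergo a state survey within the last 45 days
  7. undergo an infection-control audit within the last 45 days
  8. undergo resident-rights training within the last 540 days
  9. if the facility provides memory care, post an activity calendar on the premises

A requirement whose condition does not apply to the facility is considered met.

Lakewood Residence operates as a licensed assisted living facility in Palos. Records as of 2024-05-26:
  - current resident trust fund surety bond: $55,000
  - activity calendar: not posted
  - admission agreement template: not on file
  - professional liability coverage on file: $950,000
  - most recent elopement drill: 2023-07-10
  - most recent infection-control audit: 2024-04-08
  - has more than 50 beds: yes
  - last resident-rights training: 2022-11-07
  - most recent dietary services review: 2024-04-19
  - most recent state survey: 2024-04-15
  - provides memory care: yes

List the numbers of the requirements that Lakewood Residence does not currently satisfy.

3, 4, 5, 7, 8, 9

1. resident trust fund surety bond $55,000 ≥ $50,000 → met
2. elopement drill 321 days ago vs limit 365 → met
3. admission agreement template absent → not met
4. dietary services review 37 days ago vs limit 30 → not met
5. condition 'has more than 50 beds' holds; professional liability coverage $950,000 < $1,025,000 → not met
6. state survey 41 days ago vs limit 45 → met
7. infection-control audit 48 days ago vs limit 45 → not met
8. resident-rights training 566 days ago vs limit 540 → not met
9. condition 'provides memory care' holds; activity calendar absent → not met
Not met: 3, 4, 5, 7, 8, 9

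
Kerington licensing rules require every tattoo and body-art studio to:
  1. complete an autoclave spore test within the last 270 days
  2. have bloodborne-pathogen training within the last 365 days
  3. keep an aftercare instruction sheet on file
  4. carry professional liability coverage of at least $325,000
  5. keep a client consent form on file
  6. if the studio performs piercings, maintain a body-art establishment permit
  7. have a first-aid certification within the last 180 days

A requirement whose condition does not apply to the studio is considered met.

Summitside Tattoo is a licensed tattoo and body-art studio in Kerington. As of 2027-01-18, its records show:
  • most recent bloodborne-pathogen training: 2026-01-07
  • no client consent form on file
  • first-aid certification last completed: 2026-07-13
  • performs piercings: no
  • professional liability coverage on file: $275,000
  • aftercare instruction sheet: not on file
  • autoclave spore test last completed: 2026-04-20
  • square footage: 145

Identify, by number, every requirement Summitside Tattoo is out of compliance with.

1, 2, 3, 4, 5, 7

1. autoclave spore test 273 days ago vs limit 270 → not met
2. bloodborne-pathogen training 376 days ago vs limit 365 → not met
3. aftercare instruction sheet absent → not met
4. professional liability coverage $275,000 < $325,000 → not met
5. client consent form absent → not met
6. condition 'performs piercings' does not hold → requirement n/a → met
7. first-aid certification 189 days ago vs limit 180 → not met
Not met: 1, 2, 3, 4, 5, 7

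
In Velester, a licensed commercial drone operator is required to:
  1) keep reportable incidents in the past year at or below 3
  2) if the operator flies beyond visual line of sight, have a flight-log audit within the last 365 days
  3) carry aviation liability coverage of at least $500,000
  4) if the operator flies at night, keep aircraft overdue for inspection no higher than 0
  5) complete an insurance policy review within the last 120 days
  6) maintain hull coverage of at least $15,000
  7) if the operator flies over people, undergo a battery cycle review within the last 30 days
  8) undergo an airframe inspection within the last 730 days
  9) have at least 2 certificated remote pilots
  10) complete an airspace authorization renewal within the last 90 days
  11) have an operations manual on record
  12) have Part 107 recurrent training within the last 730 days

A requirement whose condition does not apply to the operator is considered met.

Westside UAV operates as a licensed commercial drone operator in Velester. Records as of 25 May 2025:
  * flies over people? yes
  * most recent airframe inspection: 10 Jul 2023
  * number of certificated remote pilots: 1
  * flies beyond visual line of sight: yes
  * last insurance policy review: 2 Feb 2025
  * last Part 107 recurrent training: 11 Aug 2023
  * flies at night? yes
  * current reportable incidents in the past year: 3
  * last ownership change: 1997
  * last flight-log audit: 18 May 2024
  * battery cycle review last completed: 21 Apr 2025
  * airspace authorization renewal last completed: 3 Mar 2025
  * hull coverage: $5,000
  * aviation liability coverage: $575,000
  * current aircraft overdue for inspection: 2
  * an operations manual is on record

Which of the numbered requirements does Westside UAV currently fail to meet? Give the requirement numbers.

1. reportable incidents in the past year 3 ≤ 3 → met
2. condition 'flies beyond visual line of sight' holds; flight-log audit 372 days ago vs limit 365 → not met
3. aviation liability coverage $575,000 ≥ $500,000 → met
4. condition 'flies at night' holds; aircraft overdue for inspection 2 > 0 → not met
5. insurance policy review 112 days ago vs limit 120 → met
6. hull coverage $5,000 < $15,000 → not met
7. condition 'flies over people' holds; battery cycle review 34 days ago vs limit 30 → not met
8. airframe inspection 685 days ago vs limit 730 → met
9. certificated remote pilots 1 < 2 → not met
10. airspace authorization renewal 83 days ago vs limit 90 → met
11. operations manual present → met
12. Part 107 recurrent training 653 days ago vs limit 730 → met
Not met: 2, 4, 6, 7, 9

2, 4, 6, 7, 9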